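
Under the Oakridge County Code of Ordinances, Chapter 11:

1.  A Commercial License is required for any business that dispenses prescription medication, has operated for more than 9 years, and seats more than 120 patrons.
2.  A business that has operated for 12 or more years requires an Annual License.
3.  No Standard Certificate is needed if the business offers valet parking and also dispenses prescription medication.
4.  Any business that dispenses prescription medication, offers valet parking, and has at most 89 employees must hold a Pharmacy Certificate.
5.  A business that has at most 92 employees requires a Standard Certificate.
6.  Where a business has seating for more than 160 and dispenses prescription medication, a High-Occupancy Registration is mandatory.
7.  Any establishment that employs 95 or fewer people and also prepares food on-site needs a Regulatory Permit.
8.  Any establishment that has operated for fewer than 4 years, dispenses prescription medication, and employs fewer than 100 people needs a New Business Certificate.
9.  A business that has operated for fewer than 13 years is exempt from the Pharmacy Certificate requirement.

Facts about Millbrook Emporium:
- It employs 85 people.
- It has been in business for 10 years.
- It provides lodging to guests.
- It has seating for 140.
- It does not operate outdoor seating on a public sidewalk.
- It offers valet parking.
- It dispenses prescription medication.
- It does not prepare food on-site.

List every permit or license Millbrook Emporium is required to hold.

1. dispenses prescription medication; years in business 10 > 9; seating 140 > 120 → Commercial License required.
2. years in business 10 < 12 → Annual License not required.
3. offers valet parking; dispenses prescription medication → exempt from Standard Certificate.
4. dispenses prescription medication; offers valet parking; employees 85 ≤ 89 → Pharmacy Certificate required.
5. employees 85 ≤ 92 → Standard Certificate required.
6. seating 140 ≤ 160; dispenses prescription medication → High-Occupancy Registration not required.
7. employees 85 ≤ 95; does not prepare food on-site → Regulatory Permit not required.
8. years in business 10 ≥ 4; dispenses prescription medication; employees 85 < 100 → New Business Certificate not required.
9. years in business 10 < 13 → exempt from Pharmacy Certificate.

Commercial License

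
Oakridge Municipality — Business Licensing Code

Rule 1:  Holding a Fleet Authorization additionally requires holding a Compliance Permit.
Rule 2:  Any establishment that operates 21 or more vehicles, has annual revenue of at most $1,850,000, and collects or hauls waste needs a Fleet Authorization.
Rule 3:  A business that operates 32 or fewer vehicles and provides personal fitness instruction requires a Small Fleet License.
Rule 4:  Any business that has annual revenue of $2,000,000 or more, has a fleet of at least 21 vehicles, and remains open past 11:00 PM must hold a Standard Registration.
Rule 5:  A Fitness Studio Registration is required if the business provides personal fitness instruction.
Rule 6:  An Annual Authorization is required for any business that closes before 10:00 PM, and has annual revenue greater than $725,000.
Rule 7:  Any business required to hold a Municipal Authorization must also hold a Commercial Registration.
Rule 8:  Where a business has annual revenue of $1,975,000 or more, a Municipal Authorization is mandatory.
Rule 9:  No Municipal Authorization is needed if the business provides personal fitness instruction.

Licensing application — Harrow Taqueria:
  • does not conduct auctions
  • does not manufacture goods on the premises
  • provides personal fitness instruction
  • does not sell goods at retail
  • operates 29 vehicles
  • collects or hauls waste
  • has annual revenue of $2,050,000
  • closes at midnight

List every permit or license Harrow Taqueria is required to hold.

Fitness Studio Registration, Small Fleet License, Standard Registration

Rule 1: Fleet Authorization is not required → no effect.
Rule 2: vehicles 29 ≥ 21; revenue $2,050,000 > $1,850,000; collects or hauls waste → Fleet Authorization not required.
Rule 3: vehicles 29 ≤ 32; provides personal fitness instruction → Small Fleet License required.
Rule 4: revenue $2,050,000 ≥ $2,000,000; vehicles 29 ≥ 21; closes midnight, after 11:00 PM → Standard Registration required.
Rule 5: provides personal fitness instruction → Fitness Studio Registration required.
Rule 6: closes midnight, after 10:00 PM; revenue $2,050,000 > $725,000 → Annual Authorization not required.
Rule 7: Municipal Authorization is not required → no effect.
Rule 8: revenue $2,050,000 ≥ $1,975,000 → Municipal Authorization required.
Rule 9: provides personal fitness instruction → exempt from Municipal Authorization.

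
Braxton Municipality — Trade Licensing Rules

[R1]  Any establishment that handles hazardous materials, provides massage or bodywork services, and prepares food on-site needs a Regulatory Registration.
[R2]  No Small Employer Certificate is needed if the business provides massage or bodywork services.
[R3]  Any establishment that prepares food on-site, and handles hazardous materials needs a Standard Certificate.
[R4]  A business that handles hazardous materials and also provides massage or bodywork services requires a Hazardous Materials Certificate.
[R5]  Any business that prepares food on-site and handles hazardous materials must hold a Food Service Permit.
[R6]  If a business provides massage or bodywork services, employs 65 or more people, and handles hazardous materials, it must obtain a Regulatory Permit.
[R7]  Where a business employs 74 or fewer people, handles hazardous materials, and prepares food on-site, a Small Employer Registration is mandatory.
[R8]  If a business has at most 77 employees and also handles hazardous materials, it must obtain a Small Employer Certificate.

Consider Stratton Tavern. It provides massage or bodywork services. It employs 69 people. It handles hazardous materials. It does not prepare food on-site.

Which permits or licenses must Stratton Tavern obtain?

Hazardous Materials Certificate, Regulatory Permit

[R1] handles hazardous materials; provides massage or bodywork services; does not prepare food on-site → Regulatory Registration not required.
[R2] provides massage or bodywork services → exempt from Small Employer Certificate.
[R3] does not prepare food on-site; handles hazardous materials → Standard Certificate not required.
[R4] handles hazardous materials; provides massage or bodywork services → Hazardous Materials Certificate required.
[R5] does not prepare food on-site; handles hazardous materials → Food Service Permit not required.
[R6] provides massage or bodywork services; employees 69 ≥ 65; handles hazardous materials → Regulatory Permit required.
[R7] employees 69 ≤ 74; handles hazardous materials; does not prepare food on-site → Small Employer Registration not required.
[R8] employees 69 ≤ 77; handles hazardous materials → Small Employer Certificate required.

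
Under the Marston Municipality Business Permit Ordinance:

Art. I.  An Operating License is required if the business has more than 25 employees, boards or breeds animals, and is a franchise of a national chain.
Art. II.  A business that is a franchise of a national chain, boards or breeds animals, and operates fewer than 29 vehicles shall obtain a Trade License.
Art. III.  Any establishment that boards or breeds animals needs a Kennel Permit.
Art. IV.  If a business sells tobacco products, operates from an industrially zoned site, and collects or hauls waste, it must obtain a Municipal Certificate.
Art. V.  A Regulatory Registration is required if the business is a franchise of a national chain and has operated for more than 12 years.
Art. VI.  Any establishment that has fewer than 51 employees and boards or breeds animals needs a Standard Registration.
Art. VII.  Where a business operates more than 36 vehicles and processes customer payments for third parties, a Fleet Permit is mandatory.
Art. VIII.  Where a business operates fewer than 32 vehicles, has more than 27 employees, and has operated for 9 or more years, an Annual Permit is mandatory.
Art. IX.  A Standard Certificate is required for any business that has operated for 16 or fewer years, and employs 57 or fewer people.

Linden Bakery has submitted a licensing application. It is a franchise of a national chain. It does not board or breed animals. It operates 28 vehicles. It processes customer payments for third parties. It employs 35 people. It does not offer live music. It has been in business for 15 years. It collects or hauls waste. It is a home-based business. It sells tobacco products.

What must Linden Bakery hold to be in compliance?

Annual Permit, Regulatory Registration, Standard Certificate

Art. I. employees 35 > 25; does not board or breed animals; is a franchise of a national chain → Operating License not required.
Art. II. is a franchise of a national chain; does not board or breed animals; vehicles 28 < 29 → Trade License not required.
Art. III. does not board or breed animals → Kennel Permit not required.
Art. IV. sells tobacco products; is a home-based business (not: operates from an industrially zoned site); collects or hauls waste → Municipal Certificate not required.
Art. V. is a franchise of a national chain; years in business 15 > 12 → Regulatory Registration required.
Art. VI. employees 35 < 51; does not board or breed animals → Standard Registration not required.
Art. VII. vehicles 28 ≤ 36; processes customer payments for third parties → Fleet Permit not required.
Art. VIII. vehicles 28 < 32; employees 35 > 27; years in business 15 ≥ 9 → Annual Permit required.
Art. IX. years in business 15 ≤ 16; employees 35 ≤ 57 → Standard Certificate required.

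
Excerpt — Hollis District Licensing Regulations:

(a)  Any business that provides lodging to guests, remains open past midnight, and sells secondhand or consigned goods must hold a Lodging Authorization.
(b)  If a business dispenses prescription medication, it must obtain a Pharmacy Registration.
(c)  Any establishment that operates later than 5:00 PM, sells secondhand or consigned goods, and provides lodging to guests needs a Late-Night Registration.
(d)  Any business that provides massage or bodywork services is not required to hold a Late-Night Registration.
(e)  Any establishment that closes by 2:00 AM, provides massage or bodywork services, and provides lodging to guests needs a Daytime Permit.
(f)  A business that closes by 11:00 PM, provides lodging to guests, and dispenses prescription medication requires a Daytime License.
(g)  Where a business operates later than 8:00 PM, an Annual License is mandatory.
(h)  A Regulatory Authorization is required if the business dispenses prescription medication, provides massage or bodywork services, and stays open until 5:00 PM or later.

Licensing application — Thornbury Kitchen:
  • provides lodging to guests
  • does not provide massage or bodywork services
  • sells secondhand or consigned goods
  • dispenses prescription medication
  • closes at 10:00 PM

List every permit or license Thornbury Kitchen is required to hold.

Annual License, Daytime License, Late-Night Registration, Pharmacy Registration

(a) provides lodging to guests; closes 10:00 PM, at/before midnight; sells secondhand or consigned goods → Lodging Authorization not required.
(b) dispenses prescription medication → Pharmacy Registration required.
(c) closes 10:00 PM, after 5:00 PM; sells secondhand or consigned goods; provides lodging to guests → Late-Night Registration required.
(d) does not provide massage or bodywork services → Late-Night Registration exemption does not apply.
(e) closes 10:00 PM, at/before 2:00 AM; does not provide massage or bodywork services; provides lodging to guests → Daytime Permit not required.
(f) closes 10:00 PM, at/before 11:00 PM; provides lodging to guests; dispenses prescription medication → Daytime License required.
(g) closes 10:00 PM, after 8:00 PM → Annual License required.
(h) dispenses prescription medication; does not provide massage or bodywork services; closes 10:00 PM, after 5:00 PM → Regulatory Authorization not required.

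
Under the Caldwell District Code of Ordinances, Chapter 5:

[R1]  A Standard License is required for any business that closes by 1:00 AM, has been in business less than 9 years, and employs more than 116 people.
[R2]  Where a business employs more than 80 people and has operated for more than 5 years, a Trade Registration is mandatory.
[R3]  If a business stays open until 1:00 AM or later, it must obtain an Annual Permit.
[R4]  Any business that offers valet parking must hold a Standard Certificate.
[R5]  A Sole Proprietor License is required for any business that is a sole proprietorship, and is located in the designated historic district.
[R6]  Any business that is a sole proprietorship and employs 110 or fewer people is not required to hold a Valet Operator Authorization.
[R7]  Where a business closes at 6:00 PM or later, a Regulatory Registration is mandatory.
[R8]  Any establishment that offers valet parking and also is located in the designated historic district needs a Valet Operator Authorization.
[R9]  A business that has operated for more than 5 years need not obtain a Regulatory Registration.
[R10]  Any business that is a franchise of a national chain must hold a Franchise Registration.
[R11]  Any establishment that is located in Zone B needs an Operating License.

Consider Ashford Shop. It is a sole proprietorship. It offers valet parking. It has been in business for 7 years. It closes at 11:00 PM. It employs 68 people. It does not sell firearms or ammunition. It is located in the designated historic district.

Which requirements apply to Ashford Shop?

Sole Proprietor License, Standard Certificate

[R1] closes 11:00 PM, at/before 1:00 AM; years in business 7 < 9; employees 68 ≤ 116 → Standard License not required.
[R2] employees 68 ≤ 80; years in business 7 > 5 → Trade Registration not required.
[R3] closes 11:00 PM, at/before 1:00 AM → Annual Permit not required.
[R4] offers valet parking → Standard Certificate required.
[R5] is a sole proprietorship; is located in the designated historic district → Sole Proprietor License required.
[R6] is a sole proprietorship; employees 68 ≤ 110 → exempt from Valet Operator Authorization.
[R7] closes 11:00 PM, after 6:00 PM → Regulatory Registration required.
[R8] offers valet parking; is located in the designated historic district → Valet Operator Authorization required.
[R9] years in business 7 > 5 → exempt from Regulatory Registration.
[R10] is a sole proprietorship (not: is a franchise of a national chain) → Franchise Registration not required.
[R11] is located in the designated historic district (not: is located in Zone B) → Operating License not required.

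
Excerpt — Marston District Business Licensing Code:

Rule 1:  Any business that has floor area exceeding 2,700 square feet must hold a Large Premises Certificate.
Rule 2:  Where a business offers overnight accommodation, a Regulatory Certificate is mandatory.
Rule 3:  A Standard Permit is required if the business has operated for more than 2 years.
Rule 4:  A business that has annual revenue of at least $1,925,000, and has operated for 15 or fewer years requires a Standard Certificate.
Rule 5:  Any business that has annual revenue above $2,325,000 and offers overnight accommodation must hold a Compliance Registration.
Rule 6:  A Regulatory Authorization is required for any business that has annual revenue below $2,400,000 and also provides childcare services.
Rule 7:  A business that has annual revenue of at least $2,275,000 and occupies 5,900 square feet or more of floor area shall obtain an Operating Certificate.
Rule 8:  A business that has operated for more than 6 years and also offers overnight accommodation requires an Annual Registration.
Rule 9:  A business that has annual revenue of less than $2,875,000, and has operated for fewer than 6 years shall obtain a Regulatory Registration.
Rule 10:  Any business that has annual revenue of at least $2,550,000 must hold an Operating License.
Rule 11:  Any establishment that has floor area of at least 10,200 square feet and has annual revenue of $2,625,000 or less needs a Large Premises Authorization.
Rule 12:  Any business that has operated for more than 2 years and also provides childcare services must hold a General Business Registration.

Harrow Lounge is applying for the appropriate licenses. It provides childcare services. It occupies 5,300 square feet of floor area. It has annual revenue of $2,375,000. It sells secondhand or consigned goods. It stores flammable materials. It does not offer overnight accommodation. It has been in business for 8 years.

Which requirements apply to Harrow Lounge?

Rule 1: floor area 5,300 square feet > 2,700 square feet → Large Premises Certificate required.
Rule 2: does not offer overnight accommodation → Regulatory Certificate not required.
Rule 3: years in business 8 > 2 → Standard Permit required.
Rule 4: revenue $2,375,000 ≥ $1,925,000; years in business 8 ≤ 15 → Standard Certificate required.
Rule 5: revenue $2,375,000 > $2,325,000; does not offer overnight accommodation → Compliance Registration not required.
Rule 6: revenue $2,375,000 < $2,400,000; provides childcare services → Regulatory Authorization required.
Rule 7: revenue $2,375,000 ≥ $2,275,000; floor area 5,300 square feet < 5,900 square feet → Operating Certificate not required.
Rule 8: years in business 8 > 6; does not offer overnight accommodation → Annual Registration not required.
Rule 9: revenue $2,375,000 < $2,875,000; years in business 8 ≥ 6 → Regulatory Registration not required.
Rule 10: revenue $2,375,000 < $2,550,000 → Operating License not required.
Rule 11: floor area 5,300 square feet < 10,200 square feet; revenue $2,375,000 ≤ $2,625,000 → Large Premises Authorization not required.
Rule 12: years in business 8 > 2; provides childcare services → General Business Registration required.

General Business Registration, Large Premises Certificate, Regulatory Authorization, Standard Certificate, Standard Permit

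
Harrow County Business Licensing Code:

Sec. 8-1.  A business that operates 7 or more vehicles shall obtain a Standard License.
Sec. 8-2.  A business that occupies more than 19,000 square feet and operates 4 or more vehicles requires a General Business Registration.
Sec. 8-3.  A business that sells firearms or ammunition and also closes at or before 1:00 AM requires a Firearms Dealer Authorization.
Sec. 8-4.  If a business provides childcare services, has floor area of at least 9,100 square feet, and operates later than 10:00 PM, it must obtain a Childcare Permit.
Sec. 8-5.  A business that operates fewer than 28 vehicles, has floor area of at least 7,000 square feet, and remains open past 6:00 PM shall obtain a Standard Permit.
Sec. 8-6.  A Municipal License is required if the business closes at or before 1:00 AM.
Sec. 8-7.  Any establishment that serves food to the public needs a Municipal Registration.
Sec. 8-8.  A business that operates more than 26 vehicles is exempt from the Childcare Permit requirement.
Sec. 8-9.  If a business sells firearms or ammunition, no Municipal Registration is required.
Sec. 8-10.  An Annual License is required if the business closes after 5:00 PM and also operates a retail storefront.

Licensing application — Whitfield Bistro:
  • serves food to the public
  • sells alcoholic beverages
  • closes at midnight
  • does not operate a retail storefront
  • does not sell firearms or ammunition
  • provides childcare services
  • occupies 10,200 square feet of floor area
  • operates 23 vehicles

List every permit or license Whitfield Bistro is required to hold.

Sec. 8-1. vehicles 23 ≥ 7 → Standard License required.
Sec. 8-2. floor area 10,200 square feet ≤ 19,000 square feet; vehicles 23 ≥ 4 → General Business Registration not required.
Sec. 8-3. does not sell firearms or ammunition; closes midnight, at/before 1:00 AM → Firearms Dealer Authorization not required.
Sec. 8-4. provides childcare services; floor area 10,200 square feet ≥ 9,100 square feet; closes midnight, after 10:00 PM → Childcare Permit required.
Sec. 8-5. vehicles 23 < 28; floor area 10,200 square feet ≥ 7,000 square feet; closes midnight, after 6:00 PM → Standard Permit required.
Sec. 8-6. closes midnight, at/before 1:00 AM → Municipal License required.
Sec. 8-7. serves food to the public → Municipal Registration required.
Sec. 8-8. vehicles 23 ≤ 26 → Childcare Permit exemption does not apply.
Sec. 8-9. does not sell firearms or ammunition → Municipal Registration exemption does not apply.
Sec. 8-10. closes midnight, after 5:00 PM; does not operate a retail storefront → Annual License not required.

Childcare Permit, Municipal License, Municipal Registration, Standard License, Standard Permit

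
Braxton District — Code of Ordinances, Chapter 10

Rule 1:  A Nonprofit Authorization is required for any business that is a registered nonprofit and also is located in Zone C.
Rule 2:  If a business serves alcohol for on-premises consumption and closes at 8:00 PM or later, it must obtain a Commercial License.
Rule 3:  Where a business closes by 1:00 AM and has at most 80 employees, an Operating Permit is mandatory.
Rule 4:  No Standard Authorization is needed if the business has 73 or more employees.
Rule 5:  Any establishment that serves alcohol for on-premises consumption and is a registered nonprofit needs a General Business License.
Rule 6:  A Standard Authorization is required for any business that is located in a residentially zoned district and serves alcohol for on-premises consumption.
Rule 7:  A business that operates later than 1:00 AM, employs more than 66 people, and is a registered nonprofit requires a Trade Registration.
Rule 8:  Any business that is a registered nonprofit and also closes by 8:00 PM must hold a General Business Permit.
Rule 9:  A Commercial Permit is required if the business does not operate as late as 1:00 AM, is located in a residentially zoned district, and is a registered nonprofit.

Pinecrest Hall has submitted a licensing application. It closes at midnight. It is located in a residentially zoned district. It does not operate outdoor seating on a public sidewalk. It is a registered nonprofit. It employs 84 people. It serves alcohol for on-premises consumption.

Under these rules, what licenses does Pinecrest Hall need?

Rule 1: is a registered nonprofit; is located in a residentially zoned district (not: is located in Zone C) → Nonprofit Authorization not required.
Rule 2: serves alcohol for on-premises consumption; closes midnight, after 8:00 PM → Commercial License required.
Rule 3: closes midnight, at/before 1:00 AM; employees 84 > 80 → Operating Permit not required.
Rule 4: employees 84 ≥ 73 → exempt from Standard Authorization.
Rule 5: serves alcohol for on-premises consumption; is a registered nonprofit → General Business License required.
Rule 6: is located in a residentially zoned district; serves alcohol for on-premises consumption → Standard Authorization required.
Rule 7: closes midnight, at/before 1:00 AM; employees 84 > 66; is a registered nonprofit → Trade Registration not required.
Rule 8: is a registered nonprofit; closes midnight, after 8:00 PM → General Business Permit not required.
Rule 9: closes midnight, at/before 1:00 AM; is located in a residentially zoned district; is a registered nonprofit → Commercial Permit required.

Commercial License, Commercial Permit, General Business License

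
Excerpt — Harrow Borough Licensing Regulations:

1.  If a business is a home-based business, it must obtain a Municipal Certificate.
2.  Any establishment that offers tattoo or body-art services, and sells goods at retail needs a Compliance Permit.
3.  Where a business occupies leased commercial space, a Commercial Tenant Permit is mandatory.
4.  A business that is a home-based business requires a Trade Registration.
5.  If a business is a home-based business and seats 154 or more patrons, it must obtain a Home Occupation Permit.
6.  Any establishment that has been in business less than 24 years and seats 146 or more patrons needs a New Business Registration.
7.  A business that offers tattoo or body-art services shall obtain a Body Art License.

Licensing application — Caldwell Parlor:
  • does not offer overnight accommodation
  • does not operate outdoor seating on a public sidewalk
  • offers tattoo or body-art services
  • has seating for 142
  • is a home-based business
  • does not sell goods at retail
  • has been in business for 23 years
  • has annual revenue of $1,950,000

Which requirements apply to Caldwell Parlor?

Body Art License, Municipal Certificate, Trade Registration

1. is a home-based business → Municipal Certificate required.
2. offers tattoo or body-art services; does not sell goods at retail → Compliance Permit not required.
3. is a home-based business (not: occupies leased commercial space) → Commercial Tenant Permit not required.
4. is a home-based business → Trade Registration required.
5. is a home-based business; seating 142 < 154 → Home Occupation Permit not required.
6. years in business 23 < 24; seating 142 < 146 → New Business Registration not required.
7. offers tattoo or body-art services → Body Art License required.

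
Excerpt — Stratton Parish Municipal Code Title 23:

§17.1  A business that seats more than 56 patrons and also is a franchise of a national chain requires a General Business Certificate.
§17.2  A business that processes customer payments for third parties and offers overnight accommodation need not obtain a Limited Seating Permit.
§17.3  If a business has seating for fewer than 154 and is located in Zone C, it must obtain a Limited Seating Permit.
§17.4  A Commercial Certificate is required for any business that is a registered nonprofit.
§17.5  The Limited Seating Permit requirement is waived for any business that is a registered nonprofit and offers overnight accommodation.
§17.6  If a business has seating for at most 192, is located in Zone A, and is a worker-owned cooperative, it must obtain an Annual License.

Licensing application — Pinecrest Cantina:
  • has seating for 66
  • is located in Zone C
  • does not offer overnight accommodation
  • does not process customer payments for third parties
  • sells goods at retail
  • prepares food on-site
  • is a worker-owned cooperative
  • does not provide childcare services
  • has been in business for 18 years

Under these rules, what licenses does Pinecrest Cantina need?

§17.1 seating 66 > 56; is a worker-owned cooperative (not: is a franchise of a national chain) → General Business Certificate not required.
§17.2 does not process customer payments for third parties; does not offer overnight accommodation → Limited Seating Permit exemption does not apply.
§17.3 seating 66 < 154; is located in Zone C → Limited Seating Permit required.
§17.4 is a worker-owned cooperative (not: is a registered nonprofit) → Commercial Certificate not required.
§17.5 is a worker-owned cooperative (not: is a registered nonprofit); does not offer overnight accommodation → Limited Seating Permit exemption does not apply.
§17.6 seating 66 ≤ 192; is located in Zone C (not: is located in Zone A); is a worker-owned cooperative → Annual License not required.

Limited Seating Permit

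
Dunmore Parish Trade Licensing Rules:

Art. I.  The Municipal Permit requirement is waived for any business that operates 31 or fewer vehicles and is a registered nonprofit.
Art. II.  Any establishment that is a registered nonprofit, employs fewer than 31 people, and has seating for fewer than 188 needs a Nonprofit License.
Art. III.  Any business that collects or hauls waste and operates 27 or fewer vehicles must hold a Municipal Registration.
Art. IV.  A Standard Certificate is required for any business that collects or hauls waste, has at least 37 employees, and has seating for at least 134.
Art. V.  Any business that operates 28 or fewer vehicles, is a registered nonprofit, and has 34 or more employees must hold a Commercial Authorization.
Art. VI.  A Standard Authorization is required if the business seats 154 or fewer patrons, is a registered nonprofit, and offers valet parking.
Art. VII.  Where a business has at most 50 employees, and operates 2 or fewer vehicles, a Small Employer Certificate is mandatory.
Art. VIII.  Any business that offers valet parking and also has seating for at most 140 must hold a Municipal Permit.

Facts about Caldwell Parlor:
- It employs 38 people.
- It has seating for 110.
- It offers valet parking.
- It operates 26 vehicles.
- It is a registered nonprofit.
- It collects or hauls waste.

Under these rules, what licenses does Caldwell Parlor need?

Commercial Authorization, Municipal Registration, Standard Authorization

Art. I. vehicles 26 ≤ 31; is a registered nonprofit → exempt from Municipal Permit.
Art. II. is a registered nonprofit; employees 38 ≥ 31; seating 110 < 188 → Nonprofit License not required.
Art. III. collects or hauls waste; vehicles 26 ≤ 27 → Municipal Registration required.
Art. IV. collects or hauls waste; employees 38 ≥ 37; seating 110 < 134 → Standard Certificate not required.
Art. V. vehicles 26 ≤ 28; is a registered nonprofit; employees 38 ≥ 34 → Commercial Authorization required.
Art. VI. seating 110 ≤ 154; is a registered nonprofit; offers valet parking → Standard Authorization required.
Art. VII. employees 38 ≤ 50; vehicles 26 > 2 → Small Employer Certificate not required.
Art. VIII. offers valet parking; seating 110 ≤ 140 → Municipal Permit required.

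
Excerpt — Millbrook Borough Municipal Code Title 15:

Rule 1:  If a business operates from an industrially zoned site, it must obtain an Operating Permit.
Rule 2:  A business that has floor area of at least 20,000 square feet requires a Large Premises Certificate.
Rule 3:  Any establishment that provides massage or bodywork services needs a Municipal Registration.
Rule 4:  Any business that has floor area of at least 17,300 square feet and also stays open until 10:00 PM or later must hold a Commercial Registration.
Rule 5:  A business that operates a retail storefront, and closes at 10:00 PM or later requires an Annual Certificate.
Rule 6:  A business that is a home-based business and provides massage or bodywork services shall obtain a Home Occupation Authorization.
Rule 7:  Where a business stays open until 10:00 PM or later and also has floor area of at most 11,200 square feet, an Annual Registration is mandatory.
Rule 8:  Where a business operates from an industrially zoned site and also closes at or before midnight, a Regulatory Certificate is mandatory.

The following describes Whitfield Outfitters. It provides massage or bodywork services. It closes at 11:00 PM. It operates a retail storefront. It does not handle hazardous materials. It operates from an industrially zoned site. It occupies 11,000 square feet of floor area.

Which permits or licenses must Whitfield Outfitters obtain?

Annual Certificate, Annual Registration, Municipal Registration, Operating Permit, Regulatory Certificate

Rule 1: operates from an industrially zoned site → Operating Permit required.
Rule 2: floor area 11,000 square feet < 20,000 square feet → Large Premises Certificate not required.
Rule 3: provides massage or bodywork services → Municipal Registration required.
Rule 4: floor area 11,000 square feet < 17,300 square feet; closes 11:00 PM, after 10:00 PM → Commercial Registration not required.
Rule 5: operates a retail storefront; closes 11:00 PM, after 10:00 PM → Annual Certificate required.
Rule 6: operates from an industrially zoned site (not: is a home-based business); provides massage or bodywork services → Home Occupation Authorization not required.
Rule 7: closes 11:00 PM, after 10:00 PM; floor area 11,000 square feet ≤ 11,200 square feet → Annual Registration required.
Rule 8: operates from an industrially zoned site; closes 11:00 PM, at/before midnight → Regulatory Certificate required.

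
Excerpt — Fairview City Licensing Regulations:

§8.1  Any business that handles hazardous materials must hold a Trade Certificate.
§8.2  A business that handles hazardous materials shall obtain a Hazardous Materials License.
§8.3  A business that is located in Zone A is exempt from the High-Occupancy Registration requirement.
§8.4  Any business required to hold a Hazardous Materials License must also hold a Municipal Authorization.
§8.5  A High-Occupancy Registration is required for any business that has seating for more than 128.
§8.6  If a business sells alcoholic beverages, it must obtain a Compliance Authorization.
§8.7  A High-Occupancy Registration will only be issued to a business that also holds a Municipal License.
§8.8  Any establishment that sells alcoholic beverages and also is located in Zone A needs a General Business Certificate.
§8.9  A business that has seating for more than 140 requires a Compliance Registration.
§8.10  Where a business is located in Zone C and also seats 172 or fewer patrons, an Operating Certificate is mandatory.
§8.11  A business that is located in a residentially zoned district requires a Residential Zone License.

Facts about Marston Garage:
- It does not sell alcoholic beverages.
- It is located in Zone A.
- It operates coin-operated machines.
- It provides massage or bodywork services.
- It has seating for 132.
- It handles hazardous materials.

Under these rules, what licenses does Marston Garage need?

§8.1 handles hazardous materials → Trade Certificate required.
§8.2 handles hazardous materials → Hazardous Materials License required.
§8.3 is located in Zone A → exempt from High-Occupancy Registration.
§8.4 Hazardous Materials License is required → Municipal Authorization also required.
§8.5 seating 132 > 128 → High-Occupancy Registration required.
§8.6 does not sell alcoholic beverages → Compliance Authorization not required.
§8.7 High-Occupancy Registration is not required → no effect.
§8.8 does not sell alcoholic beverages; is located in Zone A → General Business Certificate not required.
§8.9 seating 132 ≤ 140 → Compliance Registration not required.
§8.10 is located in Zone A (not: is located in Zone C); seating 132 ≤ 172 → Operating Certificate not required.
§8.11 is located in Zone A (not: is located in a residentially zoned district) → Residential Zone License not required.

Hazardous Materials License, Municipal Authorization, Trade Certificate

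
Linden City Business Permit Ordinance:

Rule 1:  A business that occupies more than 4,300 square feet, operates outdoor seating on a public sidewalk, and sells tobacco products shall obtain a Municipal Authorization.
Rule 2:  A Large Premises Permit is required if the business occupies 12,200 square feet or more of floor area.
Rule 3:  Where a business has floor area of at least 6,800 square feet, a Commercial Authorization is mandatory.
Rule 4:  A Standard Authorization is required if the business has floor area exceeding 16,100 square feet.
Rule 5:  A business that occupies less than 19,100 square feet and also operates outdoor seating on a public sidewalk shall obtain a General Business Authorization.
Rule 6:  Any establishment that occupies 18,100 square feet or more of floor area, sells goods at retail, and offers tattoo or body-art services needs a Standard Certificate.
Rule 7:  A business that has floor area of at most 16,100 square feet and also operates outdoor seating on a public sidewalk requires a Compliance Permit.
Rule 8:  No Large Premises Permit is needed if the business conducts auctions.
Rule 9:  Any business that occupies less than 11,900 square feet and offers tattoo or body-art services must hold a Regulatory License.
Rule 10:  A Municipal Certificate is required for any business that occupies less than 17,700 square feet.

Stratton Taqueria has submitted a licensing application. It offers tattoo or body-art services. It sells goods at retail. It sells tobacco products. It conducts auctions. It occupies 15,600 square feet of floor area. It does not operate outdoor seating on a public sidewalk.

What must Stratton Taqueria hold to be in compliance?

Rule 1: floor area 15,600 square feet > 4,300 square feet; does not operate outdoor seating on a public sidewalk; sells tobacco products → Municipal Authorization not required.
Rule 2: floor area 15,600 square feet ≥ 12,200 square feet → Large Premises Permit required.
Rule 3: floor area 15,600 square feet ≥ 6,800 square feet → Commercial Authorization required.
Rule 4: floor area 15,600 square feet ≤ 16,100 square feet → Standard Authorization not required.
Rule 5: floor area 15,600 square feet < 19,100 square feet; does not operate outdoor seating on a public sidewalk → General Business Authorization not required.
Rule 6: floor area 15,600 square feet < 18,100 square feet; sells goods at retail; offers tattoo or body-art services → Standard Certificate not required.
Rule 7: floor area 15,600 square feet ≤ 16,100 square feet; does not operate outdoor seating on a public sidewalk → Compliance Permit not required.
Rule 8: conducts auctions → exempt from Large Premises Permit.
Rule 9: floor area 15,600 square feet ≥ 11,900 square feet; offers tattoo or body-art services → Regulatory License not required.
Rule 10: floor area 15,600 square feet < 17,700 square feet → Municipal Certificate required.

Commercial Authorization, Municipal Certificate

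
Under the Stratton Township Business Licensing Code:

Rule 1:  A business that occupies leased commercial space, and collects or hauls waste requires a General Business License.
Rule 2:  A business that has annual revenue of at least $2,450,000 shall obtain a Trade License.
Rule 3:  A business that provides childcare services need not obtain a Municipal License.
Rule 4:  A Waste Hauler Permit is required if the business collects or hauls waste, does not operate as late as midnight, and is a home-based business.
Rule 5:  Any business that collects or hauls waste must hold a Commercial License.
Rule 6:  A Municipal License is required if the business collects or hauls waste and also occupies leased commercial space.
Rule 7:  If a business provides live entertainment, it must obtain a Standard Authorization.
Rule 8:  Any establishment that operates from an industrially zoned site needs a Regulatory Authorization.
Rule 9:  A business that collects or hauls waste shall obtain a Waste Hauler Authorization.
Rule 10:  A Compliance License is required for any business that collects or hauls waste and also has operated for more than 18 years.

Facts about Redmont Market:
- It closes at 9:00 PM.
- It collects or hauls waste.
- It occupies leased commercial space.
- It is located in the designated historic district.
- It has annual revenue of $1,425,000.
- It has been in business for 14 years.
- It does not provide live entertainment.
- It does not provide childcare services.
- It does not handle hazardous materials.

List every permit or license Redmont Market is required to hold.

Rule 1: occupies leased commercial space; collects or hauls waste → General Business License required.
Rule 2: revenue $1,425,000 < $2,450,000 → Trade License not required.
Rule 3: does not provide childcare services → Municipal License exemption does not apply.
Rule 4: collects or hauls waste; closes 9:00 PM, at/before midnight; occupies leased commercial space (not: is a home-based business) → Waste Hauler Permit not required.
Rule 5: collects or hauls waste → Commercial License required.
Rule 6: collects or hauls waste; occupies leased commercial space → Municipal License required.
Rule 7: does not provide live entertainment → Standard Authorization not required.
Rule 8: occupies leased commercial space (not: operates from an industrially zoned site) → Regulatory Authorization not required.
Rule 9: collects or hauls waste → Waste Hauler Authorization required.
Rule 10: collects or hauls waste; years in business 14 ≤ 18 → Compliance License not required.

Commercial License, General Business License, Municipal License, Waste Hauler Authorization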